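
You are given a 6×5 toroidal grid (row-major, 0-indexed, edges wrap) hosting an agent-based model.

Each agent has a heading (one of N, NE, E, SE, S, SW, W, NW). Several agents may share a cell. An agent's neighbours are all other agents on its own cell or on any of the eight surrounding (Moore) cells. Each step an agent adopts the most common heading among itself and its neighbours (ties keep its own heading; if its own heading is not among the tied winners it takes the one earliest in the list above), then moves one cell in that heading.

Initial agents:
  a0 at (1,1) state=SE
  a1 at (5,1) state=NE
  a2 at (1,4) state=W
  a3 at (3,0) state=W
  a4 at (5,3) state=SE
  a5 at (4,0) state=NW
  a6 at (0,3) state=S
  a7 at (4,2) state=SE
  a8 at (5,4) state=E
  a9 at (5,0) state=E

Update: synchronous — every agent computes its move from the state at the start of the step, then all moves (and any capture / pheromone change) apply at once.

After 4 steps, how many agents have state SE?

7

t=1: a0@(2,2):SE a1@(4,2):NE a2@(1,3):W a3@(3,4):W a4@(0,4):SE a5@(4,1):E a6@(1,3):S a7@(5,3):SE a8@(5,0):E a9@(5,1):E
t=2: a0@(3,3):SE a1@(4,3):E a2@(2,4):SE a3@(3,3):W a4@(1,0):SE a5@(4,2):E a6@(2,4):SE a7@(0,4):SE a8@(5,1):E a9@(5,2):E
t=3: a0@(4,4):SE a1@(4,4):E a2@(3,0):SE a3@(4,4):SE a4@(2,1):SE a5@(4,3):E a6@(3,0):SE a7@(1,0):SE a8@(5,2):E a9@(5,3):E
t=4: a0@(5,0):SE a1@(5,0):SE a2@(4,1):SE a3@(5,0):SE a4@(3,2):SE a5@(4,4):E a6@(4,1):SE a7@(2,1):SE a8@(5,3):E a9@(5,4):E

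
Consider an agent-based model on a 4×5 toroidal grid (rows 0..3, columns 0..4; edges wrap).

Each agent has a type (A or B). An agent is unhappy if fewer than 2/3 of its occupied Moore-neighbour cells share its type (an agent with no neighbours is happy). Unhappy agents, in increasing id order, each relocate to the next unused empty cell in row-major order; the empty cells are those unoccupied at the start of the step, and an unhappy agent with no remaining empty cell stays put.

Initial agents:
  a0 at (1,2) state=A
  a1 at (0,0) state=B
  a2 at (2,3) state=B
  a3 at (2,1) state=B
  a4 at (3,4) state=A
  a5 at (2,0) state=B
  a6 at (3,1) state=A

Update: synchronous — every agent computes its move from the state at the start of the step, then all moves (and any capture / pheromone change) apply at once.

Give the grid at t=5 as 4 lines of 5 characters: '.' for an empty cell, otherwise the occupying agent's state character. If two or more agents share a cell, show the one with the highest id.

t=1: a0@(0,1):A a1@(0,2):B a2@(0,3):B a3@(0,4):B a4@(1,0):A a5@(1,1):B a6@(1,3):A
t=2: a0@(0,0):A a1@(1,2):B a2@(0,3):B a3@(1,4):B a4@(2,0):A a5@(2,1):B a6@(2,2):A
t=3: a0@(0,1):A a1@(1,2):B a2@(0,3):B a3@(0,2):B a4@(0,4):A a5@(1,0):B a6@(1,1):A
t=4: a0@(0,0):A a1@(1,3):B a2@(0,3):B a3@(1,4):B a4@(2,0):A a5@(2,1):B a6@(2,2):A
t=5: a0@(0,1):A a1@(1,3):B a2@(0,3):B a3@(0,2):B a4@(0,4):A a5@(1,0):B a6@(1,1):A

.ABBA
BA.B.
.....
.....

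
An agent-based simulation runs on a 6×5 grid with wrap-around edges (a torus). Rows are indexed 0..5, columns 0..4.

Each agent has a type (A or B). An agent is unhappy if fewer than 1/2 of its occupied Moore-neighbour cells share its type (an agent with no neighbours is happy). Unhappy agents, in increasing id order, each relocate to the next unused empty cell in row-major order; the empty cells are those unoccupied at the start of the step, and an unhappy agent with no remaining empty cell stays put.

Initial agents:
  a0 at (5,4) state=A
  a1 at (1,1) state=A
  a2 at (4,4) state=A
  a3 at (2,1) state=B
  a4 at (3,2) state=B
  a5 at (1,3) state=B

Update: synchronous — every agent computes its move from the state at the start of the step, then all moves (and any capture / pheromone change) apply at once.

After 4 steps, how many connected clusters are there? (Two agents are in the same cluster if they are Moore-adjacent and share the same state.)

3

t=1: a0@(5,4):A a1@(0,0):A a2@(4,4):A a3@(2,1):B a4@(3,2):B a5@(1,3):B
t=2: (unchanged — steady state)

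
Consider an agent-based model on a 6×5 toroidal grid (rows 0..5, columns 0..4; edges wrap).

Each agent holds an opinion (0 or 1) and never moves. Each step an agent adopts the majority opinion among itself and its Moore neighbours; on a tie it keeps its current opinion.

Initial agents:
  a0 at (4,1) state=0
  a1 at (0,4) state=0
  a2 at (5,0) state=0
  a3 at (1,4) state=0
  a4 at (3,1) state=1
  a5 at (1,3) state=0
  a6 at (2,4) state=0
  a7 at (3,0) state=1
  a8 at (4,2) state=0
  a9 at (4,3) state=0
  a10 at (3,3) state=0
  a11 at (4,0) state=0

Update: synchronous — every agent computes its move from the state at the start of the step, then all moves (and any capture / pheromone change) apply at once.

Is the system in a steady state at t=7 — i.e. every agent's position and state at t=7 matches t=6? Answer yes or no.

yes

t=1: a0@(4,1):0 a1@(0,4):0 a2@(5,0):0 a3@(1,4):0 a4@(3,1):0 a5@(1,3):0 a6@(2,4):0 a7@(3,0):0 a8@(4,2):0 a9@(4,3):0 a10@(3,3):0 a11@(4,0):0
t=2: (unchanged — steady state)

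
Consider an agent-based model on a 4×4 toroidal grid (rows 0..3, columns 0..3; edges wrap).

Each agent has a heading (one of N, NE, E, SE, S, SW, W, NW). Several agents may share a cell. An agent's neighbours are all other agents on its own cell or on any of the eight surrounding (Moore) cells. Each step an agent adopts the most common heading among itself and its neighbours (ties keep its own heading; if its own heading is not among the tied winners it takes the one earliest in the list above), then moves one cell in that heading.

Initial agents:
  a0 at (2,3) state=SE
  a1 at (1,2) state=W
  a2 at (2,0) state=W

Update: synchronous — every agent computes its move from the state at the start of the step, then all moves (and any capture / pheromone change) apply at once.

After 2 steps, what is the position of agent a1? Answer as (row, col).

t=1: a0@(2,2):W a1@(1,1):W a2@(2,3):W
t=2: a0@(2,1):W a1@(1,0):W a2@(2,2):W

(1, 0)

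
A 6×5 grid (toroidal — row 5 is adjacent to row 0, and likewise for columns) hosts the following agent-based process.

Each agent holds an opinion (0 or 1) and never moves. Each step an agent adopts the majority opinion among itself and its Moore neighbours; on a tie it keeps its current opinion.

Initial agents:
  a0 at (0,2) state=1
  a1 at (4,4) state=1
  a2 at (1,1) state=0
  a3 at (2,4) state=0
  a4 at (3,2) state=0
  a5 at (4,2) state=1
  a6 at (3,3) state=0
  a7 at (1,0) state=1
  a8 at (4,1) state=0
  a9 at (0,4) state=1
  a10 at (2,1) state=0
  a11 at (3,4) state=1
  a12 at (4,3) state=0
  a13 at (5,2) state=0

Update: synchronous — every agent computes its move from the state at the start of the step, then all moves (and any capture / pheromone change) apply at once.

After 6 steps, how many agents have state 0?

t=1: a0@(0,2):0 a1@(4,4):1 a2@(1,1):0 a3@(2,4):0 a4@(3,2):0 a5@(4,2):0 a6@(3,3):0 a7@(1,0):0 a8@(4,1):0 a9@(0,4):1 a10@(2,1):0 a11@(3,4):0 a12@(4,3):0 a13@(5,2):0
t=2: a0@(0,2):0 a1@(4,4):0 a2@(1,1):0 a3@(2,4):0 a4@(3,2):0 a5@(4,2):0 a6@(3,3):0 a7@(1,0):0 a8@(4,1):0 a9@(0,4):1 a10@(2,1):0 a11@(3,4):0 a12@(4,3):0 a13@(5,2):0
t=3: (unchanged — steady state)

13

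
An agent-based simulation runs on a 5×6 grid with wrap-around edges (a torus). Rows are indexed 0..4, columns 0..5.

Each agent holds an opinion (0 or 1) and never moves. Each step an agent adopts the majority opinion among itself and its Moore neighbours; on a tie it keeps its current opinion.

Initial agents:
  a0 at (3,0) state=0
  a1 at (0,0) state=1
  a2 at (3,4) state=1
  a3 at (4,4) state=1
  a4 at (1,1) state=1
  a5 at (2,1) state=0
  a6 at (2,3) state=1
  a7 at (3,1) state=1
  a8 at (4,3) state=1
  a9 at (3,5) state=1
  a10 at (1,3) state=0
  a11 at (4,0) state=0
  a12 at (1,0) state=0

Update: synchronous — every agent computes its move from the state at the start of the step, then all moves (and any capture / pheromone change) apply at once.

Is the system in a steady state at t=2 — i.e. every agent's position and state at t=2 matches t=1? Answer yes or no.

yes

t=1: a0@(3,0):0 a1@(0,0):1 a2@(3,4):1 a3@(4,4):1 a4@(1,1):1 a5@(2,1):0 a6@(2,3):1 a7@(3,1):0 a8@(4,3):1 a9@(3,5):1 a10@(1,3):0 a11@(4,0):1 a12@(1,0):0
t=2: (unchanged — steady state)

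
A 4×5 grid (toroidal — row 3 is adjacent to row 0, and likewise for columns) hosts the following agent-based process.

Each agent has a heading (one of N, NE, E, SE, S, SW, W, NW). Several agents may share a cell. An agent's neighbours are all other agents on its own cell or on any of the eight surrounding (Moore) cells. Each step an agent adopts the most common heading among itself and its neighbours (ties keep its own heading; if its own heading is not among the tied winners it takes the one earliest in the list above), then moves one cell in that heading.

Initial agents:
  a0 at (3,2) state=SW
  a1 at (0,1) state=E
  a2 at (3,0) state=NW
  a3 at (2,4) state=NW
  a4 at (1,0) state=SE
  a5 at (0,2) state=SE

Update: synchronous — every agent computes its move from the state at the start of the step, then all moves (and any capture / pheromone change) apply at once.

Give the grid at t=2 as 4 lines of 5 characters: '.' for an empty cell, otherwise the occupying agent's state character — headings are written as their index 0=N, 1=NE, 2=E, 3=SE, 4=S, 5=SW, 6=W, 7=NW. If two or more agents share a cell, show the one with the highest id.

t=1: a0@(0,1):SW a1@(1,2):SE a2@(2,4):NW a3@(1,3):NW a4@(2,1):SE a5@(1,3):SE
t=2: a0@(1,0):SW a1@(2,3):SE a2@(1,3):NW a3@(0,2):NW a4@(3,2):SE a5@(2,4):SE

..7..
5..7.
...33
..3..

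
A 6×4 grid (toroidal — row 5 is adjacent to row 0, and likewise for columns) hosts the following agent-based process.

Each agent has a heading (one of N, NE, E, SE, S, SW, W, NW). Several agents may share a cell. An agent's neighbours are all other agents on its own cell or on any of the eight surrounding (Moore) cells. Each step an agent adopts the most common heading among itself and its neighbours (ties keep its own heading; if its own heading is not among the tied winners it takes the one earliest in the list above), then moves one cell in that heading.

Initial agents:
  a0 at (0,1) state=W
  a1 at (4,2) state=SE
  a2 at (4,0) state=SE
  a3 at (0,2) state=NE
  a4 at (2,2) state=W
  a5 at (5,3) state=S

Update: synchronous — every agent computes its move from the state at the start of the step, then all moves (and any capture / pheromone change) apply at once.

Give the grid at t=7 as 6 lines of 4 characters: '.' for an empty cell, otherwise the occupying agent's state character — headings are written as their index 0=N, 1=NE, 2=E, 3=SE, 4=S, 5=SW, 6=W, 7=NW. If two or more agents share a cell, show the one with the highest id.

t=1: a0@(0,0):W a1@(5,3):SE a2@(5,1):SE a3@(5,3):NE a4@(2,1):W a5@(0,0):SE
t=2: a0@(1,1):SE a1@(0,0):SE a2@(0,2):SE a3@(0,0):SE a4@(2,0):W a5@(1,1):SE
t=3: a0@(2,2):SE a1@(1,1):SE a2@(1,3):SE a3@(1,1):SE a4@(3,1):SE a5@(2,2):SE
t=4: a0@(3,3):SE a1@(2,2):SE a2@(2,0):SE a3@(2,2):SE a4@(4,2):SE a5@(3,3):SE
t=5: a0@(4,0):SE a1@(3,3):SE a2@(3,1):SE a3@(3,3):SE a4@(5,3):SE a5@(4,0):SE
t=6: a0@(5,1):SE a1@(4,0):SE a2@(4,2):SE a3@(4,0):SE a4@(0,0):SE a5@(5,1):SE
t=7: a0@(0,2):SE a1@(5,1):SE a2@(5,3):SE a3@(5,1):SE a4@(1,1):SE a5@(0,2):SE

..3.
.3..
....
....
....
.3.3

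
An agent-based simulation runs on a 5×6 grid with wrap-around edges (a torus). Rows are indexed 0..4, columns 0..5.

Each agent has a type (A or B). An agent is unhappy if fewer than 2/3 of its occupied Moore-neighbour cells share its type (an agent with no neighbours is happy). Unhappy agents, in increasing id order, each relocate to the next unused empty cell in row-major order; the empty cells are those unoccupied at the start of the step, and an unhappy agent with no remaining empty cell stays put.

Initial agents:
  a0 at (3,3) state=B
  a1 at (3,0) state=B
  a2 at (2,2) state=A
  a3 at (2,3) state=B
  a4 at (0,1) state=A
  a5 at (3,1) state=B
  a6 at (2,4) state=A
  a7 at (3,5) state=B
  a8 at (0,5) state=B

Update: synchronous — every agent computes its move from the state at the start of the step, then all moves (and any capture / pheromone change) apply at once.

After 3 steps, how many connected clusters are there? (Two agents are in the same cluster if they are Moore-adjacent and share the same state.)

t=1: a0@(0,0):B a1@(3,0):B a2@(0,2):A a3@(0,3):B a4@(0,1):A a5@(0,4):B a6@(1,0):A a7@(1,1):B a8@(0,5):B
t=2: a0@(1,2):B a1@(3,0):B a2@(1,3):A a3@(1,4):B a4@(1,5):A a5@(0,4):B a6@(2,0):A a7@(2,1):B a8@(0,5):B
t=3: a0@(0,0):B a1@(0,1):B a2@(0,2):A a3@(0,3):B a4@(1,0):A a5@(1,1):B a6@(2,2):A a7@(2,1):B a8@(0,5):B

5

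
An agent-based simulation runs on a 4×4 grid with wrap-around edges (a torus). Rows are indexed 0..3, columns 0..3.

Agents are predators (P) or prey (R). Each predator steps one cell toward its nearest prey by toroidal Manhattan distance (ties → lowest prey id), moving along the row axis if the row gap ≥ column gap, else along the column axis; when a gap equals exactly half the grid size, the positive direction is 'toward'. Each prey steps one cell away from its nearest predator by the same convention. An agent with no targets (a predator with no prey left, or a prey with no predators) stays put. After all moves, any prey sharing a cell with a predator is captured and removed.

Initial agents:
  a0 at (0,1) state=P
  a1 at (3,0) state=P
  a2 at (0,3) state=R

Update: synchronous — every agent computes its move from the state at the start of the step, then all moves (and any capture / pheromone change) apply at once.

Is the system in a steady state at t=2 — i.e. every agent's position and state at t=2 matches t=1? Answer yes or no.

t=1: a0@(0,2):P a1@(0,0):P
t=2: (unchanged — steady state)

yes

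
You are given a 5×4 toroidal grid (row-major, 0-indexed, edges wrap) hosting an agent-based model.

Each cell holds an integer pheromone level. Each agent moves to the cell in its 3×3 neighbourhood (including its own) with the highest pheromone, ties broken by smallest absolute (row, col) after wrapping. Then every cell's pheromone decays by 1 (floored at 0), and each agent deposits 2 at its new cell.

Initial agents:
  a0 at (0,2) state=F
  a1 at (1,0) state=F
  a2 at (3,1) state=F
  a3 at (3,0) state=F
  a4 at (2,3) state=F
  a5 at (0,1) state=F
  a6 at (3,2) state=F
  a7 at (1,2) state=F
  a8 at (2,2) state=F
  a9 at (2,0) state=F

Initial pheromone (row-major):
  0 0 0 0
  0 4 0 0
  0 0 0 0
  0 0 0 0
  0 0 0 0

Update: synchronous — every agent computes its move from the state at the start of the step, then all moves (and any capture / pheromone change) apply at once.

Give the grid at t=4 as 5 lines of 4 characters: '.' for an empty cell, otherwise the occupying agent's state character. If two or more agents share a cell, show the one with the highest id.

t=1: a0@(1,1) a1@(1,1) a2@(2,0) a3@(2,0) a4@(1,0) a5@(1,1) a6@(2,1) a7@(1,1) a8@(1,1) a9@(1,1) | pheromone: 0 0 0 0 / 2 15 0 0 / 4 2 0 0 / 0 0 0 0 / 0 0 0 0
t=2: a0@(1,1) a1@(1,1) a2@(1,1) a3@(1,1) a4@(1,1) a5@(1,1) a6@(1,1) a7@(1,1) a8@(1,1) a9@(1,1) | pheromone: 0 0 0 0 / 1 34 0 0 / 3 1 0 0 / 0 0 0 0 / 0 0 0 0
t=3: a0@(1,1) a1@(1,1) a2@(1,1) a3@(1,1) a4@(1,1) a5@(1,1) a6@(1,1) a7@(1,1) a8@(1,1) a9@(1,1) | pheromone: 0 0 0 0 / 0 53 0 0 / 2 0 0 0 / 0 0 0 0 / 0 0 0 0
t=4: a0@(1,1) a1@(1,1) a2@(1,1) a3@(1,1) a4@(1,1) a5@(1,1) a6@(1,1) a7@(1,1) a8@(1,1) a9@(1,1) | pheromone: 0 0 0 0 / 0 72 0 0 / 1 0 0 0 / 0 0 0 0 / 0 0 0 0

....
.F..
....
....
....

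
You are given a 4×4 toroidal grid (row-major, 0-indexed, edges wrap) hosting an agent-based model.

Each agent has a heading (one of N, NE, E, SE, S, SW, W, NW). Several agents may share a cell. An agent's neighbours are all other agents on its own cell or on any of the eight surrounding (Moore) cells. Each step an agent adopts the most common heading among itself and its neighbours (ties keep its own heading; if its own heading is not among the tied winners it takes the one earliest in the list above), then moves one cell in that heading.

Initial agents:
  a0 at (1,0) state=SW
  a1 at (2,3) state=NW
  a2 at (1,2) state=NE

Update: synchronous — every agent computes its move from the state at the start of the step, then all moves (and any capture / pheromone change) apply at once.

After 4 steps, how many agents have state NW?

t=1: a0@(2,3):SW a1@(1,2):NW a2@(0,3):NE
t=2: a0@(3,2):SW a1@(0,1):NW a2@(3,0):NE
t=3: a0@(0,1):SW a1@(3,0):NW a2@(2,1):NE
t=4: a0@(1,0):SW a1@(2,3):NW a2@(1,2):NE

1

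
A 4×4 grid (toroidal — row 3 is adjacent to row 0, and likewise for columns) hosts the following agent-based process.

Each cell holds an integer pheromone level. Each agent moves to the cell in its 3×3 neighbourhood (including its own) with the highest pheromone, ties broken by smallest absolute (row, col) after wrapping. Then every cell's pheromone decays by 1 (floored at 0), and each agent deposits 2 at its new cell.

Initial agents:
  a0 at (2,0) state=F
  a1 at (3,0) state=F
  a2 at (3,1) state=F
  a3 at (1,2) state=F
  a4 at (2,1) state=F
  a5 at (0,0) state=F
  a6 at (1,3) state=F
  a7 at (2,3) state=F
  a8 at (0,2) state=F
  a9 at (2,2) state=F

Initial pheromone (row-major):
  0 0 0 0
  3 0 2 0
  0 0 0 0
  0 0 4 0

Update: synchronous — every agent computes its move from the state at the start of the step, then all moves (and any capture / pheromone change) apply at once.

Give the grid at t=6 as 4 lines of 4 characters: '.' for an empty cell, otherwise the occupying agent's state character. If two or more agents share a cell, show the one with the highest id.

....
F.F.
....
..F.

t=1: a0@(1,0) a1@(0,0) a2@(3,2) a3@(1,2) a4@(3,2) a5@(1,0) a6@(1,0) a7@(3,2) a8@(3,2) a9@(3,2) | pheromone: 2 0 0 0 / 8 0 3 0 / 0 0 0 0 / 0 0 13 0
t=2: a0@(1,0) a1@(1,0) a2@(3,2) a3@(1,2) a4@(3,2) a5@(1,0) a6@(1,0) a7@(3,2) a8@(3,2) a9@(3,2) | pheromone: 1 0 0 0 / 15 0 4 0 / 0 0 0 0 / 0 0 22 0
t=3: a0@(1,0) a1@(1,0) a2@(3,2) a3@(1,2) a4@(3,2) a5@(1,0) a6@(1,0) a7@(3,2) a8@(3,2) a9@(3,2) | pheromone: 0 0 0 0 / 22 0 5 0 / 0 0 0 0 / 0 0 31 0
t=4: a0@(1,0) a1@(1,0) a2@(3,2) a3@(1,2) a4@(3,2) a5@(1,0) a6@(1,0) a7@(3,2) a8@(3,2) a9@(3,2) | pheromone: 0 0 0 0 / 29 0 6 0 / 0 0 0 0 / 0 0 40 0
t=5: a0@(1,0) a1@(1,0) a2@(3,2) a3@(1,2) a4@(3,2) a5@(1,0) a6@(1,0) a7@(3,2) a8@(3,2) a9@(3,2) | pheromone: 0 0 0 0 / 36 0 7 0 / 0 0 0 0 / 0 0 49 0
t=6: a0@(1,0) a1@(1,0) a2@(3,2) a3@(1,2) a4@(3,2) a5@(1,0) a6@(1,0) a7@(3,2) a8@(3,2) a9@(3,2) | pheromone: 0 0 0 0 / 43 0 8 0 / 0 0 0 0 / 0 0 58 0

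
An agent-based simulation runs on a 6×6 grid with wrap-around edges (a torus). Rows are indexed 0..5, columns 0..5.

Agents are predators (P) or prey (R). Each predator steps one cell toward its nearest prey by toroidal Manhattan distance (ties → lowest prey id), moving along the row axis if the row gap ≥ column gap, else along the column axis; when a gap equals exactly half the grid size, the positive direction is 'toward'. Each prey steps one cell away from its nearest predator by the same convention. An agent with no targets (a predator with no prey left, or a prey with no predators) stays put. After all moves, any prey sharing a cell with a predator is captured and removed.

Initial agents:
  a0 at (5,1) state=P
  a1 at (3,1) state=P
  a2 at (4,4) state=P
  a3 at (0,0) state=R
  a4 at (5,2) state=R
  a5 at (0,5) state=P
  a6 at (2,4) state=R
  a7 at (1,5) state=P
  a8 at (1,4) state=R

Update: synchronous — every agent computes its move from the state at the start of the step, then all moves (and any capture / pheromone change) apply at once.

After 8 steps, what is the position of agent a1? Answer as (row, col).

t=1: a0@(5,2):P a1@(4,1):P a2@(3,4):P a3@(0,1):R a4@(5,3):R a5@(0,0):P a7@(1,4):P a8@(1,3):R
t=2: a0@(5,3):P a1@(5,1):P a2@(4,4):P a3@(0,2):R a4@(5,4):R a5@(0,1):P a7@(1,3):P a8@(1,2):R
t=3: a0@(5,4):P a1@(0,1):P a2@(5,4):P a3@(0,3):R a4@(5,5):R a5@(0,2):P a7@(1,2):P a8@(1,1):R
t=4: a0@(5,5):P a1@(1,1):P a2@(5,5):P a3@(0,4):R a4@(5,0):R a5@(0,3):P a7@(1,1):P a8@(2,1):R
t=5: a0@(5,0):P a1@(2,1):P a2@(5,0):P a3@(0,5):R a4@(5,1):R a5@(0,4):P a7@(2,1):P a8@(3,1):R
t=6: a0@(5,1):P a1@(3,1):P a2@(5,1):P a3@(0,0):R a4@(5,2):R a5@(0,5):P a7@(3,1):P a8@(4,1):R
t=7: a0@(5,2):P a1@(4,1):P a2@(5,2):P a3@(0,1):R a4@(5,3):R a5@(0,0):P a7@(4,1):P a8@(3,1):R
t=8: a0@(5,3):P a1@(3,1):P a2@(5,3):P a3@(0,2):R a4@(5,4):R a5@(0,1):P a7@(3,1):P a8@(2,1):R

(3, 1)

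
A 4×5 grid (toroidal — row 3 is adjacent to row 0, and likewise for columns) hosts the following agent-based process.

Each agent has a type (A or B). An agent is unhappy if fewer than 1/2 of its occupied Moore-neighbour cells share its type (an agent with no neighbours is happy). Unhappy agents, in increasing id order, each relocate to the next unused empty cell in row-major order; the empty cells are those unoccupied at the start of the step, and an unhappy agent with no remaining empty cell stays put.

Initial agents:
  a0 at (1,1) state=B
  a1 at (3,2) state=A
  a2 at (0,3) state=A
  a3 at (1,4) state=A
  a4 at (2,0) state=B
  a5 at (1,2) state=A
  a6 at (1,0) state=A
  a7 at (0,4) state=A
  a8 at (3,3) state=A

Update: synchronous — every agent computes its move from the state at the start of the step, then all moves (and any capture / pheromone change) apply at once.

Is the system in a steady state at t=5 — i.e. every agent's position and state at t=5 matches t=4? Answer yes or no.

t=1: a0@(0,0):B a1@(3,2):A a2@(0,3):A a3@(1,4):A a4@(0,1):B a5@(1,2):A a6@(1,0):A a7@(0,4):A a8@(3,3):A
t=2: a0@(0,2):B a1@(3,2):A a2@(0,3):A a3@(1,4):A a4@(1,1):B a5@(1,2):A a6@(1,0):A a7@(0,4):A a8@(3,3):A
t=3: a0@(0,0):B a1@(3,2):A a2@(0,3):A a3@(1,4):A a4@(0,1):B a5@(1,3):A a6@(1,0):A a7@(0,4):A a8@(3,3):A
t=4: a0@(0,2):B a1@(3,2):A a2@(0,3):A a3@(1,4):A a4@(1,1):B a5@(1,3):A a6@(1,0):A a7@(0,4):A a8@(3,3):A
t=5: a0@(0,0):B a1@(3,2):A a2@(0,3):A a3@(1,4):A a4@(1,1):B a5@(1,3):A a6@(1,0):A a7@(0,4):A a8@(3,3):A

no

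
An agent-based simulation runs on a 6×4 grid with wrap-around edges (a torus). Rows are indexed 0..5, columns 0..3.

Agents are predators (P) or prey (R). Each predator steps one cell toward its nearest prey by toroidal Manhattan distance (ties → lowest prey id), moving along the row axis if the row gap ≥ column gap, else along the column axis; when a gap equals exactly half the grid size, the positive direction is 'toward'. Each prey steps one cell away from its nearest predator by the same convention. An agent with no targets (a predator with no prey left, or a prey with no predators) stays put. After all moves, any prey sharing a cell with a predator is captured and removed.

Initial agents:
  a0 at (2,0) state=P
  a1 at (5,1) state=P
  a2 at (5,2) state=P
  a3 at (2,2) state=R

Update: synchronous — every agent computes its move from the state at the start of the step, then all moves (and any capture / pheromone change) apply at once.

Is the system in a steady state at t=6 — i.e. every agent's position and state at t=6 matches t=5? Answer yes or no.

t=1: a0@(2,1):P a1@(0,1):P a2@(0,2):P
t=2: (unchanged — steady state)

yes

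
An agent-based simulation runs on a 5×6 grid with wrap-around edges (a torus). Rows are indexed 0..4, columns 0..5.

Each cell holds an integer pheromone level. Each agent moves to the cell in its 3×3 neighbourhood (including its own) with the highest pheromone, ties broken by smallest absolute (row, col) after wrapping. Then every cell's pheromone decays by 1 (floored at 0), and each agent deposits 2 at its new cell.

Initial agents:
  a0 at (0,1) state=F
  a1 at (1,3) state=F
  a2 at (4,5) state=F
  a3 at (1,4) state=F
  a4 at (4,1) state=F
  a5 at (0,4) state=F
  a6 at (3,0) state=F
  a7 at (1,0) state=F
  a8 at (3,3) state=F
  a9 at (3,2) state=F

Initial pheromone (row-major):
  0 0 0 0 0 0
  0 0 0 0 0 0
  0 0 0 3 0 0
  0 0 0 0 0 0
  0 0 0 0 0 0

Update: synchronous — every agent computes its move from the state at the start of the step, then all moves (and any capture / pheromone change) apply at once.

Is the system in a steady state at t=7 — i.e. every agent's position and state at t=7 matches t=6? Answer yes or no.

yes

t=1: a0@(0,0) a1@(2,3) a2@(0,0) a3@(2,3) a4@(0,0) a5@(0,3) a6@(2,0) a7@(0,0) a8@(2,3) a9@(2,3) | pheromone: 8 0 0 2 0 0 / 0 0 0 0 0 0 / 2 0 0 10 0 0 / 0 0 0 0 0 0 / 0 0 0 0 0 0
t=2: a0@(0,0) a1@(2,3) a2@(0,0) a3@(2,3) a4@(0,0) a5@(0,3) a6@(2,0) a7@(0,0) a8@(2,3) a9@(2,3) | pheromone: 15 0 0 3 0 0 / 0 0 0 0 0 0 / 3 0 0 17 0 0 / 0 0 0 0 0 0 / 0 0 0 0 0 0
t=3: a0@(0,0) a1@(2,3) a2@(0,0) a3@(2,3) a4@(0,0) a5@(0,3) a6@(2,0) a7@(0,0) a8@(2,3) a9@(2,3) | pheromone: 22 0 0 4 0 0 / 0 0 0 0 0 0 / 4 0 0 24 0 0 / 0 0 0 0 0 0 / 0 0 0 0 0 0
t=4: a0@(0,0) a1@(2,3) a2@(0,0) a3@(2,3) a4@(0,0) a5@(0,3) a6@(2,0) a7@(0,0) a8@(2,3) a9@(2,3) | pheromone: 29 0 0 5 0 0 / 0 0 0 0 0 0 / 5 0 0 31 0 0 / 0 0 0 0 0 0 / 0 0 0 0 0 0
t=5: a0@(0,0) a1@(2,3) a2@(0,0) a3@(2,3) a4@(0,0) a5@(0,3) a6@(2,0) a7@(0,0) a8@(2,3) a9@(2,3) | pheromone: 36 0 0 6 0 0 / 0 0 0 0 0 0 / 6 0 0 38 0 0 / 0 0 0 0 0 0 / 0 0 0 0 0 0
t=6: a0@(0,0) a1@(2,3) a2@(0,0) a3@(2,3) a4@(0,0) a5@(0,3) a6@(2,0) a7@(0,0) a8@(2,3) a9@(2,3) | pheromone: 43 0 0 7 0 0 / 0 0 0 0 0 0 / 7 0 0 45 0 0 / 0 0 0 0 0 0 / 0 0 0 0 0 0
t=7: a0@(0,0) a1@(2,3) a2@(0,0) a3@(2,3) a4@(0,0) a5@(0,3) a6@(2,0) a7@(0,0) a8@(2,3) a9@(2,3) | pheromone: 50 0 0 8 0 0 / 0 0 0 0 0 0 / 8 0 0 52 0 0 / 0 0 0 0 0 0 / 0 0 0 0 0 0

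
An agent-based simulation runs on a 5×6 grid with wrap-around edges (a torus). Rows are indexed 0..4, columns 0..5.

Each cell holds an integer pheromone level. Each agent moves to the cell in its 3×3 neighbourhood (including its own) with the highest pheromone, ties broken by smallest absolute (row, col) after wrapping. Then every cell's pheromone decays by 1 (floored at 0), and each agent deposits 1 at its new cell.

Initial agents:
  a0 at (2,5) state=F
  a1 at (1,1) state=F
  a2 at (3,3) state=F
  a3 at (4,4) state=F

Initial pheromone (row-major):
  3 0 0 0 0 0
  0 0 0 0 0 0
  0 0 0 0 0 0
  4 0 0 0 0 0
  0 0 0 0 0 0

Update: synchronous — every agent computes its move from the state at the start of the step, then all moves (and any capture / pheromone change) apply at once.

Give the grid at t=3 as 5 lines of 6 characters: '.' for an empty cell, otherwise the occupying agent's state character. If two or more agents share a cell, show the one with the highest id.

F..F..
......
..F...
F.....
......

t=1: a0@(3,0) a1@(0,0) a2@(2,2) a3@(0,3) | pheromone: 3 0 0 1 0 0 / 0 0 0 0 0 0 / 0 0 1 0 0 0 / 4 0 0 0 0 0 / 0 0 0 0 0 0
t=2: (unchanged — steady state)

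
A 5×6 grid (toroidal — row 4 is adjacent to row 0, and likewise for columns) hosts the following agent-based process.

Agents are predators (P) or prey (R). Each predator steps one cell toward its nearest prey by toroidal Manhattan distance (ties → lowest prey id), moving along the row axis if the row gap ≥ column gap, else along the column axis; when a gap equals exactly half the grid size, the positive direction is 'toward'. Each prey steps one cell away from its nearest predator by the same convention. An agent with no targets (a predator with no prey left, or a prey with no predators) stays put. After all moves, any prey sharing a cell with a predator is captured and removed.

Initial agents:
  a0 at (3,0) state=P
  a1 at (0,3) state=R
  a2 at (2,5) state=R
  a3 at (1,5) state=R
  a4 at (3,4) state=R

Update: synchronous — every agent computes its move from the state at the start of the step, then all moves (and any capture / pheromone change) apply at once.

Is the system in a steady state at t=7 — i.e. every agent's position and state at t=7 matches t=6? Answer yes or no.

t=1: a0@(2,0):P a1@(0,2):R a2@(1,5):R a3@(0,5):R a4@(3,3):R
t=2: a0@(1,0):P a1@(4,2):R a2@(0,5):R a3@(4,5):R a4@(3,2):R
t=3: a0@(0,0):P a1@(3,2):R a2@(4,5):R a3@(3,5):R a4@(4,2):R
t=4: a0@(4,0):P a1@(2,2):R a2@(3,5):R a3@(2,5):R a4@(4,3):R
t=5: a0@(3,0):P a1@(1,2):R a2@(2,5):R a3@(1,5):R a4@(4,2):R
t=6: a0@(2,0):P a1@(0,2):R a2@(1,5):R a3@(0,5):R a4@(4,3):R
t=7: a0@(1,0):P a1@(4,2):R a2@(0,5):R a3@(4,5):R a4@(4,2):R

no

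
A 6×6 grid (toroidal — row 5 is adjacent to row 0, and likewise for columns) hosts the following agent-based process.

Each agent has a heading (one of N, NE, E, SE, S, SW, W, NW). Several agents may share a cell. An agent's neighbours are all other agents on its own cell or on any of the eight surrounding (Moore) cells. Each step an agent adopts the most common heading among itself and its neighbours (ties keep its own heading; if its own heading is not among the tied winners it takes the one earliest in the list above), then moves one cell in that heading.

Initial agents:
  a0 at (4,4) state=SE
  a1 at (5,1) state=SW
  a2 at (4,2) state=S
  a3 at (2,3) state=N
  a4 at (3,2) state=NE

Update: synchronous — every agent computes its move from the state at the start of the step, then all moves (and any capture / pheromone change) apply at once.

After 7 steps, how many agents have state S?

1

t=1: a0@(5,5):SE a1@(0,0):SW a2@(5,2):S a3@(1,3):N a4@(2,3):NE
t=2: a0@(0,0):SE a1@(1,5):SW a2@(0,2):S a3@(0,3):N a4@(1,4):NE
t=3: a0@(1,1):SE a1@(2,4):SW a2@(1,2):S a3@(5,3):N a4@(0,5):NE
t=4: a0@(2,2):SE a1@(3,3):SW a2@(2,2):S a3@(4,3):N a4@(5,0):NE
t=5: a0@(3,3):SE a1@(4,2):SW a2@(3,2):S a3@(3,3):N a4@(4,1):NE
t=6: a0@(4,4):SE a1@(5,1):SW a2@(4,2):S a3@(2,3):N a4@(3,2):NE
t=7: a0@(5,5):SE a1@(0,0):SW a2@(5,2):S a3@(1,3):N a4@(2,3):NE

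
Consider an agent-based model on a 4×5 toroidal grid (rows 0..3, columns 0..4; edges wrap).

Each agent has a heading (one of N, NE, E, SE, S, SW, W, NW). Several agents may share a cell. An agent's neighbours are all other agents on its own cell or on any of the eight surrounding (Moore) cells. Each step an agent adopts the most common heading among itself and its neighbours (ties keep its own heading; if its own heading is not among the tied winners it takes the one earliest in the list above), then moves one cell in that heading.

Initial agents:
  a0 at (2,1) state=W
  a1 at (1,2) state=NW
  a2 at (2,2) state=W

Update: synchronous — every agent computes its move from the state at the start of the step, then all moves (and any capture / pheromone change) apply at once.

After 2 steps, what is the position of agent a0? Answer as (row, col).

(2, 4)

t=1: a0@(2,0):W a1@(1,1):W a2@(2,1):W
t=2: a0@(2,4):W a1@(1,0):W a2@(2,0):W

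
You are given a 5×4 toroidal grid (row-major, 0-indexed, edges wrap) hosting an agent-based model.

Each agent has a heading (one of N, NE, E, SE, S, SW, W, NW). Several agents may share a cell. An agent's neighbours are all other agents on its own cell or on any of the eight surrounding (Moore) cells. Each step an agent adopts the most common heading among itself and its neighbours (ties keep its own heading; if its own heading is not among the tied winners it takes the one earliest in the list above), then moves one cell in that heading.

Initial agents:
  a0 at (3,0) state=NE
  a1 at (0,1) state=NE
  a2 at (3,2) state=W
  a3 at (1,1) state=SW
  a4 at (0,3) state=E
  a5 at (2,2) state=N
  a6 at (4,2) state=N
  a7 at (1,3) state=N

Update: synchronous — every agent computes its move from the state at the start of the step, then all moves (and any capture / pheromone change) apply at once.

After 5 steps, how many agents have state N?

t=1: a0@(2,1):NE a1@(4,2):NE a2@(2,2):N a3@(2,0):SW a4@(4,3):N a5@(1,2):N a6@(3,2):N a7@(0,3):N
t=2: a0@(1,1):N a1@(3,2):N a2@(1,2):N a3@(3,3):SW a4@(3,3):N a5@(0,2):N a6@(2,2):N a7@(4,3):N
t=3: a0@(0,1):N a1@(2,2):N a2@(0,2):N a3@(2,3):N a4@(2,3):N a5@(4,2):N a6@(1,2):N a7@(3,3):N
t=4: a0@(4,1):N a1@(1,2):N a2@(4,2):N a3@(1,3):N a4@(1,3):N a5@(3,2):N a6@(0,2):N a7@(2,3):N
t=5: a0@(3,1):N a1@(0,2):N a2@(3,2):N a3@(0,3):N a4@(0,3):N a5@(2,2):N a6@(4,2):N a7@(1,3):N

8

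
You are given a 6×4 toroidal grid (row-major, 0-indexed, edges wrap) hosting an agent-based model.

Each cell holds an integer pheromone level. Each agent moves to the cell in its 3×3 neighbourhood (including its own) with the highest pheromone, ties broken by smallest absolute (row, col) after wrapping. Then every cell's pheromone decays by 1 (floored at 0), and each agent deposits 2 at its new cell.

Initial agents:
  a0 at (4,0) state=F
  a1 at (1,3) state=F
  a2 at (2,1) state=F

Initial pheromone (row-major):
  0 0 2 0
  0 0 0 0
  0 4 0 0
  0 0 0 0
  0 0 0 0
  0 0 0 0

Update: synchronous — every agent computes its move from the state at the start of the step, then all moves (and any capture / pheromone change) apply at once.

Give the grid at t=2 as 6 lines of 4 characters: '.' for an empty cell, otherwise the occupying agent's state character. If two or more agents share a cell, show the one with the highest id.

..F.
....
.F..
....
....
....

t=1: a0@(3,0) a1@(0,2) a2@(2,1) | pheromone: 0 0 3 0 / 0 0 0 0 / 0 5 0 0 / 2 0 0 0 / 0 0 0 0 / 0 0 0 0
t=2: a0@(2,1) a1@(0,2) a2@(2,1) | pheromone: 0 0 4 0 / 0 0 0 0 / 0 8 0 0 / 1 0 0 0 / 0 0 0 0 / 0 0 0 0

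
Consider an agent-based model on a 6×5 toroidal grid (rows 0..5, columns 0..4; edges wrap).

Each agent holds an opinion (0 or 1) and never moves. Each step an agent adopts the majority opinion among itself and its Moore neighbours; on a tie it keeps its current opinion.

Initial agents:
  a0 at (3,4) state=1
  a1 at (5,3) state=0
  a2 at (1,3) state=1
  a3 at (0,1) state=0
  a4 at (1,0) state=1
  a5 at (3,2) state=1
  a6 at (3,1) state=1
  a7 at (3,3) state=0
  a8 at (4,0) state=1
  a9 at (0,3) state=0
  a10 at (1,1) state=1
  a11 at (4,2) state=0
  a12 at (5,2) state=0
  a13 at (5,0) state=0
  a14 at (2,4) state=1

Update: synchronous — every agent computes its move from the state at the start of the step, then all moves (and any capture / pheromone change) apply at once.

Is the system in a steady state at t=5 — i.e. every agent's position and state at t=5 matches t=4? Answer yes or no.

yes

t=1: a0@(3,4):1 a1@(5,3):0 a2@(1,3):1 a3@(0,1):0 a4@(1,0):1 a5@(3,2):1 a6@(3,1):1 a7@(3,3):1 a8@(4,0):1 a9@(0,3):0 a10@(1,1):1 a11@(4,2):0 a12@(5,2):0 a13@(5,0):0 a14@(2,4):1
t=2: (unchanged — steady state)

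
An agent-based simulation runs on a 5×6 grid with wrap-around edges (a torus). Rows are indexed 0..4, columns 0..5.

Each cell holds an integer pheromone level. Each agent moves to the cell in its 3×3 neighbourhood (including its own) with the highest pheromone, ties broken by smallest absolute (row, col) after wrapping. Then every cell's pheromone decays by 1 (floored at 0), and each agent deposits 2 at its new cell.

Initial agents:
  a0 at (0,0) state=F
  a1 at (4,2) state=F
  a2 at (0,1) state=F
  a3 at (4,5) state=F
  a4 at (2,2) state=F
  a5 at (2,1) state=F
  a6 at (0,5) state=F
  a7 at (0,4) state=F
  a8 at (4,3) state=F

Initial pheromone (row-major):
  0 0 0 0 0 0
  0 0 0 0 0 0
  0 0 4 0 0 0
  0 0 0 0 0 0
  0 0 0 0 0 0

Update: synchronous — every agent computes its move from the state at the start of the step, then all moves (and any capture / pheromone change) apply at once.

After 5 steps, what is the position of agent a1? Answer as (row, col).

(0, 0)

t=1: a0@(0,0) a1@(0,1) a2@(0,0) a3@(0,0) a4@(2,2) a5@(2,2) a6@(0,0) a7@(0,3) a8@(0,2) | pheromone: 8 2 2 2 0 0 / 0 0 0 0 0 0 / 0 0 7 0 0 0 / 0 0 0 0 0 0 / 0 0 0 0 0 0
t=2: a0@(0,0) a1@(0,0) a2@(0,0) a3@(0,0) a4@(2,2) a5@(2,2) a6@(0,0) a7@(0,2) a8@(0,1) | pheromone: 17 3 3 1 0 0 / 0 0 0 0 0 0 / 0 0 10 0 0 0 / 0 0 0 0 0 0 / 0 0 0 0 0 0
t=3: a0@(0,0) a1@(0,0) a2@(0,0) a3@(0,0) a4@(2,2) a5@(2,2) a6@(0,0) a7@(0,1) a8@(0,0) | pheromone: 28 4 2 0 0 0 / 0 0 0 0 0 0 / 0 0 13 0 0 0 / 0 0 0 0 0 0 / 0 0 0 0 0 0
t=4: a0@(0,0) a1@(0,0) a2@(0,0) a3@(0,0) a4@(2,2) a5@(2,2) a6@(0,0) a7@(0,0) a8@(0,0) | pheromone: 41 3 1 0 0 0 / 0 0 0 0 0 0 / 0 0 16 0 0 0 / 0 0 0 0 0 0 / 0 0 0 0 0 0
t=5: a0@(0,0) a1@(0,0) a2@(0,0) a3@(0,0) a4@(2,2) a5@(2,2) a6@(0,0) a7@(0,0) a8@(0,0) | pheromone: 54 2 0 0 0 0 / 0 0 0 0 0 0 / 0 0 19 0 0 0 / 0 0 0 0 0 0 / 0 0 0 0 0 0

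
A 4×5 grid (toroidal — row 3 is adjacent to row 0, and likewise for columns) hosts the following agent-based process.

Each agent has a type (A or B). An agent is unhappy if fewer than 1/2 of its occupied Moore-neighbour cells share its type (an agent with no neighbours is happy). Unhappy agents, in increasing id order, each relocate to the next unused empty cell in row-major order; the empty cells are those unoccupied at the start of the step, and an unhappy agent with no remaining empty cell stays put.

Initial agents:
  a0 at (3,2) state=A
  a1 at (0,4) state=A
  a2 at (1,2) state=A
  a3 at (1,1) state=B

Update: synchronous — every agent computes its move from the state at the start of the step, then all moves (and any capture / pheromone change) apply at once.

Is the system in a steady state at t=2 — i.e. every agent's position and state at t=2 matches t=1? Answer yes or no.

no

t=1: a0@(3,2):A a1@(0,4):A a2@(0,0):A a3@(0,1):B
t=2: a0@(0,2):A a1@(0,4):A a2@(0,0):A a3@(0,3):B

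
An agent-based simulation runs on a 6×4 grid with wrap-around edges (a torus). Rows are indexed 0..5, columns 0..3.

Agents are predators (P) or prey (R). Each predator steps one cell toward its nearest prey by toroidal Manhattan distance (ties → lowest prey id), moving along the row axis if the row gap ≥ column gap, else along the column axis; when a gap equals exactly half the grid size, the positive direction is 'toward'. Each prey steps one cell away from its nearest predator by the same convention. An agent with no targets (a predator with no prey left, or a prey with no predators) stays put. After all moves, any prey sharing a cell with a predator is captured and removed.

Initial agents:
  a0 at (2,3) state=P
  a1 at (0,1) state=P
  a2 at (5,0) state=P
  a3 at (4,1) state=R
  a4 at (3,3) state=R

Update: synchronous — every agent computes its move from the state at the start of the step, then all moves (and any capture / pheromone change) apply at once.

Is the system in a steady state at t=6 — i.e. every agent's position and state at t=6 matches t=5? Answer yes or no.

no

t=1: a0@(3,3):P a1@(5,1):P a2@(4,0):P a3@(3,1):R a4@(4,3):R
t=2: a0@(4,3):P a1@(4,1):P a2@(4,3):P a3@(3,0):R a4@(5,3):R
t=3: a0@(5,3):P a1@(3,1):P a2@(5,3):P a3@(2,0):R a4@(0,3):R
t=4: a0@(0,3):P a1@(2,1):P a2@(0,3):P a3@(1,0):R a4@(1,3):R
t=5: a0@(1,3):P a1@(1,1):P a2@(1,3):P a3@(2,0):R a4@(2,3):R
t=6: a0@(2,3):P a1@(2,1):P a2@(2,3):P a3@(3,0):R a4@(3,3):R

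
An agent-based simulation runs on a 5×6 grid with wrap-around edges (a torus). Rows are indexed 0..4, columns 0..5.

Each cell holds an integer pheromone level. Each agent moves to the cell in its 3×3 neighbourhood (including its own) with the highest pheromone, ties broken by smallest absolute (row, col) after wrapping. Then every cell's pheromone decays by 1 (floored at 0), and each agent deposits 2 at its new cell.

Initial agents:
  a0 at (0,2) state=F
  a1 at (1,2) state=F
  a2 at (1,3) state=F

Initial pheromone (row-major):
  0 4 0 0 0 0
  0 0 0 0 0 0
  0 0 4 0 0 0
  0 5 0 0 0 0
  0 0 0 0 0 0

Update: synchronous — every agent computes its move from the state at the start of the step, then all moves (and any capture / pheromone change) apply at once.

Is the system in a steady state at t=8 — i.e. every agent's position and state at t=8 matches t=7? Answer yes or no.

t=1: a0@(0,1) a1@(0,1) a2@(2,2) | pheromone: 0 7 0 0 0 0 / 0 0 0 0 0 0 / 0 0 5 0 0 0 / 0 4 0 0 0 0 / 0 0 0 0 0 0
t=2: a0@(0,1) a1@(0,1) a2@(2,2) | pheromone: 0 10 0 0 0 0 / 0 0 0 0 0 0 / 0 0 6 0 0 0 / 0 3 0 0 0 0 / 0 0 0 0 0 0
t=3: a0@(0,1) a1@(0,1) a2@(2,2) | pheromone: 0 13 0 0 0 0 / 0 0 0 0 0 0 / 0 0 7 0 0 0 / 0 2 0 0 0 0 / 0 0 0 0 0 0
t=4: a0@(0,1) a1@(0,1) a2@(2,2) | pheromone: 0 16 0 0 0 0 / 0 0 0 0 0 0 / 0 0 8 0 0 0 / 0 1 0 0 0 0 / 0 0 0 0 0 0
t=5: a0@(0,1) a1@(0,1) a2@(2,2) | pheromone: 0 19 0 0 0 0 / 0 0 0 0 0 0 / 0 0 9 0 0 0 / 0 0 0 0 0 0 / 0 0 0 0 0 0
t=6: a0@(0,1) a1@(0,1) a2@(2,2) | pheromone: 0 22 0 0 0 0 / 0 0 0 0 0 0 / 0 0 10 0 0 0 / 0 0 0 0 0 0 / 0 0 0 0 0 0
t=7: a0@(0,1) a1@(0,1) a2@(2,2) | pheromone: 0 25 0 0 0 0 / 0 0 0 0 0 0 / 0 0 11 0 0 0 / 0 0 0 0 0 0 / 0 0 0 0 0 0
t=8: a0@(0,1) a1@(0,1) a2@(2,2) | pheromone: 0 28 0 0 0 0 / 0 0 0 0 0 0 / 0 0 12 0 0 0 / 0 0 0 0 0 0 / 0 0 0 0 0 0

yes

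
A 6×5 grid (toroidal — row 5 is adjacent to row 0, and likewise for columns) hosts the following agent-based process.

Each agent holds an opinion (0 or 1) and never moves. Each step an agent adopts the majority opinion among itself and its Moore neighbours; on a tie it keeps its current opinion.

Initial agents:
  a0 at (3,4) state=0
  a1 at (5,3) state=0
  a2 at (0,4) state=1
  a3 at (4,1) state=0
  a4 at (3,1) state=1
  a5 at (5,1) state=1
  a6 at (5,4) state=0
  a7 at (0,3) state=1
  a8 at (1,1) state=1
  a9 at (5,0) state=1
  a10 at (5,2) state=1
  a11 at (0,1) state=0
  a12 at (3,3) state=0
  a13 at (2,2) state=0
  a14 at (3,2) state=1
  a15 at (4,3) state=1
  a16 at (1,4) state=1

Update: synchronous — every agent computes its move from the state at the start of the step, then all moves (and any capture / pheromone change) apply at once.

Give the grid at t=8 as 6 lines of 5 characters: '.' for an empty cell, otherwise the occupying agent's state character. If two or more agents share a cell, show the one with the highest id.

.1.11
.1..1
..1..
.1111
.1.1.
11111

t=1: a0@(3,4):0 a1@(5,3):1 a2@(0,4):1 a3@(4,1):1 a4@(3,1):1 a5@(5,1):1 a6@(5,4):1 a7@(0,3):1 a8@(1,1):0 a9@(5,0):1 a10@(5,2):1 a11@(0,1):1 a12@(3,3):0 a13@(2,2):1 a14@(3,2):1 a15@(4,3):0 a16@(1,4):1
t=2: a0@(3,4):0 a1@(5,3):1 a2@(0,4):1 a3@(4,1):1 a4@(3,1):1 a5@(5,1):1 a6@(5,4):1 a7@(0,3):1 a8@(1,1):1 a9@(5,0):1 a10@(5,2):1 a11@(0,1):1 a12@(3,3):0 a13@(2,2):1 a14@(3,2):1 a15@(4,3):1 a16@(1,4):1
t=3: a0@(3,4):0 a1@(5,3):1 a2@(0,4):1 a3@(4,1):1 a4@(3,1):1 a5@(5,1):1 a6@(5,4):1 a7@(0,3):1 a8@(1,1):1 a9@(5,0):1 a10@(5,2):1 a11@(0,1):1 a12@(3,3):1 a13@(2,2):1 a14@(3,2):1 a15@(4,3):1 a16@(1,4):1
t=4: a0@(3,4):1 a1@(5,3):1 a2@(0,4):1 a3@(4,1):1 a4@(3,1):1 a5@(5,1):1 a6@(5,4):1 a7@(0,3):1 a8@(1,1):1 a9@(5,0):1 a10@(5,2):1 a11@(0,1):1 a12@(3,3):1 a13@(2,2):1 a14@(3,2):1 a15@(4,3):1 a16@(1,4):1
t=5: (unchanged — steady state)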